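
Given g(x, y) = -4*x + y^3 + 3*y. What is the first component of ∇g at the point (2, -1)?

(∇g)_1 = ∂g/∂x = -4
At (2, -1): -4.

-4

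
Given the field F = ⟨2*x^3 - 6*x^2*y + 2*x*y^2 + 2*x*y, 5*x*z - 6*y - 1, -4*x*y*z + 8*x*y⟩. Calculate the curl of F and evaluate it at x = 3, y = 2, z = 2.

(∇×F)₁ = ∂F₃/∂y − ∂F₂/∂z = -4*x*z + 3*x
(∇×F)₂ = ∂F₁/∂z − ∂F₃/∂x = 4*y*z - 8*y
(∇×F)₃ = ∂F₂/∂x − ∂F₁/∂y = 6*x^2 - 4*x*y - 2*x + 5*z
∇×F = (-4*x*z + 3*x, 4*y*z - 8*y, 6*x^2 - 4*x*y - 2*x + 5*z)
At (3, 2, 2): (-15, 0, 34).

(-15, 0, 34)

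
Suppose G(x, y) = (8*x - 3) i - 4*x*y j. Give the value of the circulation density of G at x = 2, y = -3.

∂G₂/∂x = -4*y
∂G₁/∂y = 0
Scalar curl = -4*y
At (2, -3): 12.

12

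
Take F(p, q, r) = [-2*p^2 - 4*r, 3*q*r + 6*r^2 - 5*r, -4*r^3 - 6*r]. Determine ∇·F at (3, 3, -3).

∂F₁/∂p = -4*p
∂F₂/∂q = 3*r
∂F₃/∂r = -12*r^2 - 6
∇·F = -4*p - 12*r^2 + 3*r - 6
At (3, 3, -3): -135.

-135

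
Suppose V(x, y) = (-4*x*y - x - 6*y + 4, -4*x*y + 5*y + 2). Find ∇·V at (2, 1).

∂V₁/∂x = -4*y - 1
∂V₂/∂y = -4*x + 5
∇·V = -4*x - 4*y + 4
At (2, 1): -8.

-8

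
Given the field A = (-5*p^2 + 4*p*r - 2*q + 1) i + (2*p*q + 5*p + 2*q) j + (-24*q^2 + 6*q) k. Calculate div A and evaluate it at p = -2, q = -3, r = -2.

10

∂A₁/∂p = -10*p + 4*r
∂A₂/∂q = 2*p + 2
∂A₃/∂r = 0
∇·A = -8*p + 4*r + 2
At (-2, -3, -2): 10.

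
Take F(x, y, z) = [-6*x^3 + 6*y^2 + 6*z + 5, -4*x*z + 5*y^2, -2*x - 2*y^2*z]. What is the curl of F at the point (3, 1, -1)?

(∇×F)₁ = ∂F₃/∂y − ∂F₂/∂z = 4*x - 4*y*z
(∇×F)₂ = ∂F₁/∂z − ∂F₃/∂x = 8
(∇×F)₃ = ∂F₂/∂x − ∂F₁/∂y = -12*y - 4*z
∇×F = (4*x - 4*y*z, 8, -12*y - 4*z)
At (3, 1, -1): (16, 8, -8).

(16, 8, -8)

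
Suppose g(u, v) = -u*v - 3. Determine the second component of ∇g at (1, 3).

(∇g)_2 = ∂g/∂v = -u
At (1, 3): -1.

-1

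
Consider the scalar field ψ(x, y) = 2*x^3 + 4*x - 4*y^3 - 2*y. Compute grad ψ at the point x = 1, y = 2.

∂ψ/∂x = 6*x^2 + 4
∂ψ/∂y = -12*y^2 - 2
∇ψ = (6*x^2 + 4, -12*y^2 - 2)
At (1, 2): (10, -50).

(10, -50)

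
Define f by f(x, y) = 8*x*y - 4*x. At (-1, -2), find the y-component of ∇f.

(∇f)_2 = ∂f/∂y = 8*x
At (-1, -2): -8.

-8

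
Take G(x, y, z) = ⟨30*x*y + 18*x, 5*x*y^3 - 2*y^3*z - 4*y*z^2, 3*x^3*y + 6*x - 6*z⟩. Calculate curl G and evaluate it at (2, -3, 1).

(-54, 102, -195)

(∇×G)₁ = ∂G₃/∂y − ∂G₂/∂z = 3*x^3 + 2*y^3 + 8*y*z
(∇×G)₂ = ∂G₁/∂z − ∂G₃/∂x = -9*x^2*y - 6
(∇×G)₃ = ∂G₂/∂x − ∂G₁/∂y = -30*x + 5*y^3
∇×G = (3*x^3 + 2*y^3 + 8*y*z, -9*x^2*y - 6, -30*x + 5*y^3)
At (2, -3, 1): (-54, 102, -195).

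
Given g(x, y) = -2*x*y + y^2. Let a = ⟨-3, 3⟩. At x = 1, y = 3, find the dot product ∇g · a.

∂g/∂x = -2*y
∂g/∂y = -2*x + 2*y
∇g at (1, 3) = (-6, 4)
∇g · a = (-6)(-3) + (4)(3) = 30

30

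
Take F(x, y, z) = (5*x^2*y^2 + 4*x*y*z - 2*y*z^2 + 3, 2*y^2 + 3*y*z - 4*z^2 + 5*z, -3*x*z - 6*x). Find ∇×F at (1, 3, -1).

(∇×F)₁ = ∂F₃/∂y − ∂F₂/∂z = -3*y + 8*z - 5
(∇×F)₂ = ∂F₁/∂z − ∂F₃/∂x = 4*x*y - 4*y*z + 3*z + 6
(∇×F)₃ = ∂F₂/∂x − ∂F₁/∂y = -10*x^2*y - 4*x*z + 2*z^2
∇×F = (-3*y + 8*z - 5, 4*x*y - 4*y*z + 3*z + 6, -10*x^2*y - 4*x*z + 2*z^2)
At (1, 3, -1): (-22, 27, -24).

(-22, 27, -24)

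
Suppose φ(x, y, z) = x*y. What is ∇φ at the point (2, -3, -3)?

∂φ/∂x = y
∂φ/∂y = x
∂φ/∂z = 0
∇φ = (y, x, 0)
At (2, -3, -3): (-3, 2, 0).

(-3, 2, 0)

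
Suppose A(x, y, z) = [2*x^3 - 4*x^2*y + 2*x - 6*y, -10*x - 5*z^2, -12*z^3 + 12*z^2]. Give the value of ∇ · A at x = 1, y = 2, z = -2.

∂A₁/∂x = 6*x^2 - 8*x*y + 2
∂A₂/∂y = 0
∂A₃/∂z = -36*z^2 + 24*z
∇·A = 6*x^2 - 8*x*y - 36*z^2 + 24*z + 2
At (1, 2, -2): -200.

-200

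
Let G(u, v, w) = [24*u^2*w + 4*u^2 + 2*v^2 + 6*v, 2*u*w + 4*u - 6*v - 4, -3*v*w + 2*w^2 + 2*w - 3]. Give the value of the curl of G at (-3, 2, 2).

(0, 216, -6)

(∇×G)₁ = ∂G₃/∂v − ∂G₂/∂w = -2*u - 3*w
(∇×G)₂ = ∂G₁/∂w − ∂G₃/∂u = 24*u^2
(∇×G)₃ = ∂G₂/∂u − ∂G₁/∂v = -4*v + 2*w - 2
∇×G = (-2*u - 3*w, 24*u^2, -4*v + 2*w - 2)
At (-3, 2, 2): (0, 216, -6).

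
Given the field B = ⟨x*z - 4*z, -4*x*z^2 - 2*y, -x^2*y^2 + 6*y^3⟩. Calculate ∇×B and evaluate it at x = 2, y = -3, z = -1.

(∇×B)₁ = ∂B₃/∂y − ∂B₂/∂z = -2*x^2*y + 8*x*z + 18*y^2
(∇×B)₂ = ∂B₁/∂z − ∂B₃/∂x = 2*x*y^2 + x - 4
(∇×B)₃ = ∂B₂/∂x − ∂B₁/∂y = -4*z^2
∇×B = (-2*x^2*y + 8*x*z + 18*y^2, 2*x*y^2 + x - 4, -4*z^2)
At (2, -3, -1): (170, 34, -4).

(170, 34, -4)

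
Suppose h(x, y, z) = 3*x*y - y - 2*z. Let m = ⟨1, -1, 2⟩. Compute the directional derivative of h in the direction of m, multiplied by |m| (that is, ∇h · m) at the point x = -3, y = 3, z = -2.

∂h/∂x = 3*y
∂h/∂y = 3*x - 1
∂h/∂z = -2
∇h at (-3, 3, -2) = (9, -10, -2)
∇h · m = (9)(1) + (-10)(-1) + (-2)(2) = 15

15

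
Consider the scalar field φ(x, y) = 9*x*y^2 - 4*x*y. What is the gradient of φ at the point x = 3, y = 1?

(5, 42)

∂φ/∂x = 9*y^2 - 4*y
∂φ/∂y = 18*x*y - 4*x
∇φ = (9*y^2 - 4*y, 18*x*y - 4*x)
At (3, 1): (5, 42).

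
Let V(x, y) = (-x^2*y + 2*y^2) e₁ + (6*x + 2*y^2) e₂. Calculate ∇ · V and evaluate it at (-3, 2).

∂V₁/∂x = -2*x*y
∂V₂/∂y = 4*y
∇·V = -2*x*y + 4*y
At (-3, 2): 20.

20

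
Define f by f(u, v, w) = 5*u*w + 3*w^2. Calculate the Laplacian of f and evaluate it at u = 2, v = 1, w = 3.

∂²f/∂u² = 0
∂²f/∂v² = 0
∂²f/∂w² = 6
∇²f = 6
At (2, 1, 3): 6.

6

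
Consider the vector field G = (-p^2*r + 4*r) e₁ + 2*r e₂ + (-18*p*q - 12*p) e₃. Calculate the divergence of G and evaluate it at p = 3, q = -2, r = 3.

∂G₁/∂p = -2*p*r
∂G₂/∂q = 0
∂G₃/∂r = 0
∇·G = -2*p*r
At (3, -2, 3): -18.

-18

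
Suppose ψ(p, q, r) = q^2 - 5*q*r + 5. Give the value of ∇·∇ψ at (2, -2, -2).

∂²ψ/∂p² = 0
∂²ψ/∂q² = 2
∂²ψ/∂r² = 0
∇²ψ = 2
At (2, -2, -2): 2.

2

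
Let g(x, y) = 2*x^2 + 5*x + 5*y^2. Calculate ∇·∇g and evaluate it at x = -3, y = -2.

∂²g/∂x² = 4
∂²g/∂y² = 10
∇²g = 14
At (-3, -2): 14.

14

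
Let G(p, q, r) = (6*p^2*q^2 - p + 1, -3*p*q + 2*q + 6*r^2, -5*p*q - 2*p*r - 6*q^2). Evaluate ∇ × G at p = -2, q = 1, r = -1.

(10, 3, -51)

(∇×G)₁ = ∂G₃/∂q − ∂G₂/∂r = -5*p - 12*q - 12*r
(∇×G)₂ = ∂G₁/∂r − ∂G₃/∂p = 5*q + 2*r
(∇×G)₃ = ∂G₂/∂p − ∂G₁/∂q = -12*p^2*q - 3*q
∇×G = (-5*p - 12*q - 12*r, 5*q + 2*r, -12*p^2*q - 3*q)
At (-2, 1, -1): (10, 3, -51).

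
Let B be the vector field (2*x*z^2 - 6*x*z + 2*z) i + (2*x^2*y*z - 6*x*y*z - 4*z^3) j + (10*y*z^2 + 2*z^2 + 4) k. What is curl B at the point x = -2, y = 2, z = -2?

(∇×B)₁ = ∂B₃/∂y − ∂B₂/∂z = -2*x^2*y + 6*x*y + 22*z^2
(∇×B)₂ = ∂B₁/∂z − ∂B₃/∂x = 4*x*z - 6*x + 2
(∇×B)₃ = ∂B₂/∂x − ∂B₁/∂y = 4*x*y*z - 6*y*z
∇×B = (-2*x^2*y + 6*x*y + 22*z^2, 4*x*z - 6*x + 2, 4*x*y*z - 6*y*z)
At (-2, 2, -2): (48, 30, 56).

(48, 30, 56)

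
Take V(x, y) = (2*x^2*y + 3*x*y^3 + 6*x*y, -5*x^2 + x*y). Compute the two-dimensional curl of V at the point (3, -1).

-94

∂V₂/∂x = -10*x + y
∂V₁/∂y = 2*x^2 + 9*x*y^2 + 6*x
Scalar curl = -2*x^2 - 9*x*y^2 - 16*x + y
At (3, -1): -94.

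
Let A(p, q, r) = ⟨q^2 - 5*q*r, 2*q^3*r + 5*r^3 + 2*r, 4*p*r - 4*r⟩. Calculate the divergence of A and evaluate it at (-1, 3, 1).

∂A₁/∂p = 0
∂A₂/∂q = 6*q^2*r
∂A₃/∂r = 4*p - 4
∇·A = 4*p + 6*q^2*r - 4
At (-1, 3, 1): 46.

46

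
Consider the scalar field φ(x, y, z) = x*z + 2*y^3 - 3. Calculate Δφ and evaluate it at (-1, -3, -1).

∂²φ/∂x² = 0
∂²φ/∂y² = 12*y
∂²φ/∂z² = 0
∇²φ = 12*y
At (-1, -3, -1): -36.

-36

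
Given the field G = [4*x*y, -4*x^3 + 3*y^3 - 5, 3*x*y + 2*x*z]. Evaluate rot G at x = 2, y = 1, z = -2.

(∇×G)₁ = ∂G₃/∂y − ∂G₂/∂z = 3*x
(∇×G)₂ = ∂G₁/∂z − ∂G₃/∂x = -3*y - 2*z
(∇×G)₃ = ∂G₂/∂x − ∂G₁/∂y = -12*x^2 - 4*x
∇×G = (3*x, -3*y - 2*z, -12*x^2 - 4*x)
At (2, 1, -2): (6, 1, -56).

(6, 1, -56)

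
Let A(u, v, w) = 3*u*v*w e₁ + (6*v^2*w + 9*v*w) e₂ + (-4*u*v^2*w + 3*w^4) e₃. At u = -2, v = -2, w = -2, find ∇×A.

(∇×A)₁ = ∂A₃/∂v − ∂A₂/∂w = -8*u*v*w - 6*v^2 - 9*v
(∇×A)₂ = ∂A₁/∂w − ∂A₃/∂u = 3*u*v + 4*v^2*w
(∇×A)₃ = ∂A₂/∂u − ∂A₁/∂v = -3*u*w
∇×A = (-8*u*v*w - 6*v^2 - 9*v, 3*u*v + 4*v^2*w, -3*u*w)
At (-2, -2, -2): (58, -20, -12).

(58, -20, -12)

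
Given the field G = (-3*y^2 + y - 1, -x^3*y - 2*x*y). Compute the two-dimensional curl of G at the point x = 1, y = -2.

-3

∂G₂/∂x = -3*x^2*y - 2*y
∂G₁/∂y = -6*y + 1
Scalar curl = -3*x^2*y + 4*y - 1
At (1, -2): -3.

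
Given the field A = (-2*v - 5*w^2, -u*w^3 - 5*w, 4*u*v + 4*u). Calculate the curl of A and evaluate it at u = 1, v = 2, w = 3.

(36, -42, -25)

(∇×A)₁ = ∂A₃/∂v − ∂A₂/∂w = 3*u*w^2 + 4*u + 5
(∇×A)₂ = ∂A₁/∂w − ∂A₃/∂u = -4*v - 10*w - 4
(∇×A)₃ = ∂A₂/∂u − ∂A₁/∂v = -w^3 + 2
∇×A = (3*u*w^2 + 4*u + 5, -4*v - 10*w - 4, -w^3 + 2)
At (1, 2, 3): (36, -42, -25).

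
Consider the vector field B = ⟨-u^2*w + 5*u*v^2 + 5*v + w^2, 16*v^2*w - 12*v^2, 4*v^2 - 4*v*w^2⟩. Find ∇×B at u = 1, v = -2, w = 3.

(∇×B)₁ = ∂B₃/∂v − ∂B₂/∂w = -16*v^2 + 8*v - 4*w^2
(∇×B)₂ = ∂B₁/∂w − ∂B₃/∂u = -u^2 + 2*w
(∇×B)₃ = ∂B₂/∂u − ∂B₁/∂v = -10*u*v - 5
∇×B = (-16*v^2 + 8*v - 4*w^2, -u^2 + 2*w, -10*u*v - 5)
At (1, -2, 3): (-116, 5, 15).

(-116, 5, 15)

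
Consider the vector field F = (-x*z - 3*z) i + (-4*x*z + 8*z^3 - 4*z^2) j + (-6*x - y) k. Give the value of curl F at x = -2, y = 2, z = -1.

(∇×F)₁ = ∂F₃/∂y − ∂F₂/∂z = 4*x - 24*z^2 + 8*z - 1
(∇×F)₂ = ∂F₁/∂z − ∂F₃/∂x = -x + 3
(∇×F)₃ = ∂F₂/∂x − ∂F₁/∂y = -4*z
∇×F = (4*x - 24*z^2 + 8*z - 1, -x + 3, -4*z)
At (-2, 2, -1): (-41, 5, 4).

(-41, 5, 4)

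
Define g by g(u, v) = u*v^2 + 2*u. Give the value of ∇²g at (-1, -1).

-2

∂²g/∂u² = 0
∂²g/∂v² = 2*u
∇²g = 2*u
At (-1, -1): -2.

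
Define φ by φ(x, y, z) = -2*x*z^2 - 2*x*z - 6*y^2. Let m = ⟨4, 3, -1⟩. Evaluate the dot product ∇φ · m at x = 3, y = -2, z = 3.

18

∂φ/∂x = -2*z^2 - 2*z
∂φ/∂y = -12*y
∂φ/∂z = -4*x*z - 2*x
∇φ at (3, -2, 3) = (-24, 24, -42)
∇φ · m = (-24)(4) + (24)(3) + (-42)(-1) = 18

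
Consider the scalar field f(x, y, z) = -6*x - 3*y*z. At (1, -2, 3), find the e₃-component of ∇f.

6

(∇f)_3 = ∂f/∂z = -3*y
At (1, -2, 3): 6.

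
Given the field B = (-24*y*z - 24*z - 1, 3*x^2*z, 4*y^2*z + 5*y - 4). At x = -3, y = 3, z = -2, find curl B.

(∇×B)₁ = ∂B₃/∂y − ∂B₂/∂z = -3*x^2 + 8*y*z + 5
(∇×B)₂ = ∂B₁/∂z − ∂B₃/∂x = -24*y - 24
(∇×B)₃ = ∂B₂/∂x − ∂B₁/∂y = 6*x*z + 24*z
∇×B = (-3*x^2 + 8*y*z + 5, -24*y - 24, 6*x*z + 24*z)
At (-3, 3, -2): (-70, -96, -12).

(-70, -96, -12)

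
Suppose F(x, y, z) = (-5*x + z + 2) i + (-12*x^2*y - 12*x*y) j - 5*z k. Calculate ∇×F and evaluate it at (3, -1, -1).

(0, 1, 84)

(∇×F)₁ = ∂F₃/∂y − ∂F₂/∂z = 0
(∇×F)₂ = ∂F₁/∂z − ∂F₃/∂x = 1
(∇×F)₃ = ∂F₂/∂x − ∂F₁/∂y = -24*x*y - 12*y
∇×F = (0, 1, -24*x*y - 12*y)
At (3, -1, -1): (0, 1, 84).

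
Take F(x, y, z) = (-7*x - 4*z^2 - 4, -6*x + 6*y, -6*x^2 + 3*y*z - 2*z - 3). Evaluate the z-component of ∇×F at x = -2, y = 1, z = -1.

(∇×F)_3 = ∂F₂/∂x − ∂F₁/∂y
= -6 − (0)
= -6
At (-2, 1, -1): -6.

-6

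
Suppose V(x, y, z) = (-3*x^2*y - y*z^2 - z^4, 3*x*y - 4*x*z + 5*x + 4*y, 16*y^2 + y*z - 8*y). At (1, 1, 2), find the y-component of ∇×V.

(∇×V)_2 = ∂V₁/∂z − ∂V₃/∂x
= -2*y*z - 4*z^3 − (0)
= -2*y*z - 4*z^3
At (1, 1, 2): -36.

-36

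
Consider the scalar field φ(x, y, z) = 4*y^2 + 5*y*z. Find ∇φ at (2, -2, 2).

(0, -6, -10)

∂φ/∂x = 0
∂φ/∂y = 8*y + 5*z
∂φ/∂z = 5*y
∇φ = (0, 8*y + 5*z, 5*y)
At (2, -2, 2): (0, -6, -10).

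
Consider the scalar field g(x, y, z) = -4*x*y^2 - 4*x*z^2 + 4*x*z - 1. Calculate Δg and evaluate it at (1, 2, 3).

∂²g/∂x² = 0
∂²g/∂y² = -8*x
∂²g/∂z² = -8*x
∇²g = -16*x
At (1, 2, 3): -16.

-16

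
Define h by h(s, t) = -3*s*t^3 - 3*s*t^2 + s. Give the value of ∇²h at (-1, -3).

∂²h/∂s² = 0
∂²h/∂t² = -6*s*(3*t + 1)
∇²h = -18*s*t - 6*s
At (-1, -3): -48.

-48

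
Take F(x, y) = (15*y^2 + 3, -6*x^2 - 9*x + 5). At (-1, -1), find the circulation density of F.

33

∂F₂/∂x = -12*x - 9
∂F₁/∂y = 30*y
Scalar curl = -12*x - 30*y - 9
At (-1, -1): 33.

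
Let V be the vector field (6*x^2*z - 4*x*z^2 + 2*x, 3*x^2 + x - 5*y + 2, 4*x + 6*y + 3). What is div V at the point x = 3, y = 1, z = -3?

-147

∂V₁/∂x = 12*x*z - 4*z^2 + 2
∂V₂/∂y = -5
∂V₃/∂z = 0
∇·V = 12*x*z - 4*z^2 - 3
At (3, 1, -3): -147.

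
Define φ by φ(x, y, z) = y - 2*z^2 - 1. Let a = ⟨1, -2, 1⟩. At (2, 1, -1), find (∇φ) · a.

∂φ/∂x = 0
∂φ/∂y = 1
∂φ/∂z = -4*z
∇φ at (2, 1, -1) = (0, 1, 4)
∇φ · a = (0)(1) + (1)(-2) + (4)(1) = 2

2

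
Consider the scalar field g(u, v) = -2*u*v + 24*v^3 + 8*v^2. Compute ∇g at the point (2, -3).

∂g/∂u = -2*v
∂g/∂v = -2*u + 72*v^2 + 16*v
∇g = (-2*v, -2*u + 72*v^2 + 16*v)
At (2, -3): (6, 596).

(6, 596)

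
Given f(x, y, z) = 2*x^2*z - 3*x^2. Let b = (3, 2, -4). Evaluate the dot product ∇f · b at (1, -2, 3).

10

∂f/∂x = 4*x*z - 6*x
∂f/∂y = 0
∂f/∂z = 2*x^2
∇f at (1, -2, 3) = (6, 0, 2)
∇f · b = (6)(3) + (0)(2) + (2)(-4) = 10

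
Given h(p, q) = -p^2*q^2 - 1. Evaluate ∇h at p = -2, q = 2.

∂h/∂p = -2*p*q^2
∂h/∂q = -2*p^2*q
∇h = (-2*p*q^2, -2*p^2*q)
At (-2, 2): (16, -16).

(16, -16)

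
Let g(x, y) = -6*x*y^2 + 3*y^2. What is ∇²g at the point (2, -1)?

-18

∂²g/∂x² = 0
∂²g/∂y² = 6*(-2*x + 1)
∇²g = -12*x + 6
At (2, -1): -18.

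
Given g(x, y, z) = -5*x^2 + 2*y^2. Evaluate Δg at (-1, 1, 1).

-6

∂²g/∂x² = -10
∂²g/∂y² = 4
∂²g/∂z² = 0
∇²g = -6
At (-1, 1, 1): -6.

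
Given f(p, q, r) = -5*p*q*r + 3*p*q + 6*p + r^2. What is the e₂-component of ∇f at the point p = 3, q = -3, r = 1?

(∇f)_2 = ∂f/∂q = -5*p*r + 3*p
At (3, -3, 1): -6.

-6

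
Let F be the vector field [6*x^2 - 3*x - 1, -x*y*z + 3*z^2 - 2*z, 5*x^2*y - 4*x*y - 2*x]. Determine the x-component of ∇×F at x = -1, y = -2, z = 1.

7

(∇×F)_1 = ∂F₃/∂y − ∂F₂/∂z
= 5*x^2 - 4*x − (-x*y + 6*z - 2)
= 5*x^2 + x*y - 4*x - 6*z + 2
At (-1, -2, 1): 7.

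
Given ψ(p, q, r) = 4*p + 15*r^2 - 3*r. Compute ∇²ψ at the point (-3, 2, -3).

∂²ψ/∂p² = 0
∂²ψ/∂q² = 0
∂²ψ/∂r² = 30
∇²ψ = 30
At (-3, 2, -3): 30.

30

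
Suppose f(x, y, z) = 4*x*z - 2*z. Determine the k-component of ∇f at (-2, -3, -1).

(∇f)_3 = ∂f/∂z = 4*x - 2
At (-2, -3, -1): -10.

-10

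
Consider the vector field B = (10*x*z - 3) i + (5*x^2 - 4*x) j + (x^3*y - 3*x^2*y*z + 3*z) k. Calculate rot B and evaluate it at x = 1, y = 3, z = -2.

(7, -35, 6)

(∇×B)₁ = ∂B₃/∂y − ∂B₂/∂z = x^3 - 3*x^2*z
(∇×B)₂ = ∂B₁/∂z − ∂B₃/∂x = -3*x^2*y + 6*x*y*z + 10*x
(∇×B)₃ = ∂B₂/∂x − ∂B₁/∂y = 10*x - 4
∇×B = (x^3 - 3*x^2*z, -3*x^2*y + 6*x*y*z + 10*x, 10*x - 4)
At (1, 3, -2): (7, -35, 6).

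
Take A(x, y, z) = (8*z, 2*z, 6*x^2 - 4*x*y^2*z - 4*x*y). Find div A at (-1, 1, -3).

4

∂A₁/∂x = 0
∂A₂/∂y = 0
∂A₃/∂z = -4*x*y^2
∇·A = -4*x*y^2
At (-1, 1, -3): 4.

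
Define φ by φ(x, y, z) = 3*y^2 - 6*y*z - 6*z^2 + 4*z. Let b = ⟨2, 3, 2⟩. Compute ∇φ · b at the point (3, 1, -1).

56

∂φ/∂x = 0
∂φ/∂y = 6*y - 6*z
∂φ/∂z = -6*y - 12*z + 4
∇φ at (3, 1, -1) = (0, 12, 10)
∇φ · b = (0)(2) + (12)(3) + (10)(2) = 56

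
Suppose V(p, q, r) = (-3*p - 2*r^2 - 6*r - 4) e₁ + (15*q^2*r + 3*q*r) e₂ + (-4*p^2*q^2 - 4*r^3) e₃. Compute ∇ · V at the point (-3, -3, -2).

123

∂V₁/∂p = -3
∂V₂/∂q = 30*q*r + 3*r
∂V₃/∂r = -12*r^2
∇·V = 30*q*r - 12*r^2 + 3*r - 3
At (-3, -3, -2): 123.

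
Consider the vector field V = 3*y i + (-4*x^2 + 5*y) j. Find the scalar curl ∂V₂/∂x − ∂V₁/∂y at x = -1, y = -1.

5

∂V₂/∂x = -8*x
∂V₁/∂y = 3
Scalar curl = -8*x - 3
At (-1, -1): 5.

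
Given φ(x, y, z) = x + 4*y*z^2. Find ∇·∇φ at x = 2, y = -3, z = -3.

-24

∂²φ/∂x² = 0
∂²φ/∂y² = 0
∂²φ/∂z² = 8*y
∇²φ = 8*y
At (2, -3, -3): -24.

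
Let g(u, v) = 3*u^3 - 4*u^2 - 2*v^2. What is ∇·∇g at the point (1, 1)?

∂²g/∂u² = 2*(9*u - 4)
∂²g/∂v² = -4
∇²g = 18*u - 12
At (1, 1): 6.

6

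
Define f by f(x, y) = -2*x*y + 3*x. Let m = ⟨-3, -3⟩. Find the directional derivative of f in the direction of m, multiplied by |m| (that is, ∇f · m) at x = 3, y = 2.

21

∂f/∂x = -2*y + 3
∂f/∂y = -2*x
∇f at (3, 2) = (-1, -6)
∇f · m = (-1)(-3) + (-6)(-3) = 21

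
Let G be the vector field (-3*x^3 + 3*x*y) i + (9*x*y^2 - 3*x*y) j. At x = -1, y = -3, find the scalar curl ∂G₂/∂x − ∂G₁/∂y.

∂G₂/∂x = 9*y^2 - 3*y
∂G₁/∂y = 3*x
Scalar curl = -3*x + 9*y^2 - 3*y
At (-1, -3): 93.

93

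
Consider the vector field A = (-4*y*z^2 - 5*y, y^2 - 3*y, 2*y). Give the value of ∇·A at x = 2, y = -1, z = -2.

∂A₁/∂x = 0
∂A₂/∂y = 2*y - 3
∂A₃/∂z = 0
∇·A = 2*y - 3
At (2, -1, -2): -5.

-5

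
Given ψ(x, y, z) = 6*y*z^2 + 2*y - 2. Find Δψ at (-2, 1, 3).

∂²ψ/∂x² = 0
∂²ψ/∂y² = 0
∂²ψ/∂z² = 12*y
∇²ψ = 12*y
At (-2, 1, 3): 12.

12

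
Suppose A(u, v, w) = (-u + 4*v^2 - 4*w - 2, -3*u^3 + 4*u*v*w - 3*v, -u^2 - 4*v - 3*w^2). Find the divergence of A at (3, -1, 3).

14

∂A₁/∂u = -1
∂A₂/∂v = 4*u*w - 3
∂A₃/∂w = -6*w
∇·A = 4*u*w - 6*w - 4
At (3, -1, 3): 14.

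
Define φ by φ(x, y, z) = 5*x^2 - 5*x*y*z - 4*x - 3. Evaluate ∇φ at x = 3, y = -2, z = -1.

∂φ/∂x = 10*x - 5*y*z - 4
∂φ/∂y = -5*x*z
∂φ/∂z = -5*x*y
∇φ = (10*x - 5*y*z - 4, -5*x*z, -5*x*y)
At (3, -2, -1): (16, 15, 30).

(16, 15, 30)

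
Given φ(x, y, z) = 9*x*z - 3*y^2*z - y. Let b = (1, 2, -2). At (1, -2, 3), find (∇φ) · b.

103

∂φ/∂x = 9*z
∂φ/∂y = -6*y*z - 1
∂φ/∂z = 9*x - 3*y^2
∇φ at (1, -2, 3) = (27, 35, -3)
∇φ · b = (27)(1) + (35)(2) + (-3)(-2) = 103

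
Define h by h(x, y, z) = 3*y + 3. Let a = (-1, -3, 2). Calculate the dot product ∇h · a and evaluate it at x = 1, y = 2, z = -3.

∂h/∂x = 0
∂h/∂y = 3
∂h/∂z = 0
∇h at (1, 2, -3) = (0, 3, 0)
∇h · a = (0)(-1) + (3)(-3) + (0)(2) = -9

-9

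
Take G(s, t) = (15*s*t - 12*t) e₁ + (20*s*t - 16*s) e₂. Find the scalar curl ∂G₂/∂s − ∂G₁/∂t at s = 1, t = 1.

∂G₂/∂s = 20*t - 16
∂G₁/∂t = 15*s - 12
Scalar curl = -15*s + 20*t - 4
At (1, 1): 1.

1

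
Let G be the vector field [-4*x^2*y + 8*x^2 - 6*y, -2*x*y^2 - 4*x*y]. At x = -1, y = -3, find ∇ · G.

∂G₁/∂x = -8*x*y + 16*x
∂G₂/∂y = -4*x*y - 4*x
∇·G = -12*x*y + 12*x
At (-1, -3): -48.

-48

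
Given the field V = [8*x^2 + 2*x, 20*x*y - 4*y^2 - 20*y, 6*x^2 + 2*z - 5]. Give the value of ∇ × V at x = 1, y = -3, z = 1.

(∇×V)₁ = ∂V₃/∂y − ∂V₂/∂z = 0
(∇×V)₂ = ∂V₁/∂z − ∂V₃/∂x = -12*x
(∇×V)₃ = ∂V₂/∂x − ∂V₁/∂y = 20*y
∇×V = (0, -12*x, 20*y)
At (1, -3, 1): (0, -12, -60).

(0, -12, -60)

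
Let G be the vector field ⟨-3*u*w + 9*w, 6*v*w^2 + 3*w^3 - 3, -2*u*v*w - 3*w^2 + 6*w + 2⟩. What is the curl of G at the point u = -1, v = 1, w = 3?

(-111, 18, 0)

(∇×G)₁ = ∂G₃/∂v − ∂G₂/∂w = -2*u*w - 12*v*w - 9*w^2
(∇×G)₂ = ∂G₁/∂w − ∂G₃/∂u = -3*u + 2*v*w + 9
(∇×G)₃ = ∂G₂/∂u − ∂G₁/∂v = 0
∇×G = (-2*u*w - 12*v*w - 9*w^2, -3*u + 2*v*w + 9, 0)
At (-1, 1, 3): (-111, 18, 0).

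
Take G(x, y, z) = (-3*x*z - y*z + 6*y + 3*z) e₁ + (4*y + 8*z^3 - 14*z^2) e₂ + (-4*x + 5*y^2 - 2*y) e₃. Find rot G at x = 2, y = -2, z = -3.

(∇×G)₁ = ∂G₃/∂y − ∂G₂/∂z = 10*y - 24*z^2 + 28*z - 2
(∇×G)₂ = ∂G₁/∂z − ∂G₃/∂x = -3*x - y + 7
(∇×G)₃ = ∂G₂/∂x − ∂G₁/∂y = z - 6
∇×G = (10*y - 24*z^2 + 28*z - 2, -3*x - y + 7, z - 6)
At (2, -2, -3): (-322, 3, -9).

(-322, 3, -9)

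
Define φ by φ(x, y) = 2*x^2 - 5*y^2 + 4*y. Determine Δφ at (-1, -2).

-6

∂²φ/∂x² = 4
∂²φ/∂y² = -10
∇²φ = -6
At (-1, -2): -6.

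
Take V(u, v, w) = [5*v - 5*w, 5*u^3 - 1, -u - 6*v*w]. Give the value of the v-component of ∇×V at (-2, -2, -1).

(∇×V)_2 = ∂V₁/∂w − ∂V₃/∂u
= -5 − (-1)
= -4
At (-2, -2, -1): -4.

-4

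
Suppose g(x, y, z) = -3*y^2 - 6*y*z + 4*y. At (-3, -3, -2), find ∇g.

(0, 34, 18)

∂g/∂x = 0
∂g/∂y = -6*y - 6*z + 4
∂g/∂z = -6*y
∇g = (0, -6*y - 6*z + 4, -6*y)
At (-3, -3, -2): (0, 34, 18).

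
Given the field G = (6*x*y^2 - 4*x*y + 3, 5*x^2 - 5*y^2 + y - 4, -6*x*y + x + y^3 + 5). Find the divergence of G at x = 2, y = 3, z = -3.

∂G₁/∂x = 6*y^2 - 4*y
∂G₂/∂y = -10*y + 1
∂G₃/∂z = 0
∇·G = 6*y^2 - 14*y + 1
At (2, 3, -3): 13.

13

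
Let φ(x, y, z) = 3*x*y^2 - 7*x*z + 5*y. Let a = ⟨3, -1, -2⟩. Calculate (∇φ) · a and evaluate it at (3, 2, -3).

100

∂φ/∂x = 3*y^2 - 7*z
∂φ/∂y = 6*x*y + 5
∂φ/∂z = -7*x
∇φ at (3, 2, -3) = (33, 41, -21)
∇φ · a = (33)(3) + (41)(-1) + (-21)(-2) = 100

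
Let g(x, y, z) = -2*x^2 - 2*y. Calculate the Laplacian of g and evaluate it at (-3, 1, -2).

-4

∂²g/∂x² = -4
∂²g/∂y² = 0
∂²g/∂z² = 0
∇²g = -4
At (-3, 1, -2): -4.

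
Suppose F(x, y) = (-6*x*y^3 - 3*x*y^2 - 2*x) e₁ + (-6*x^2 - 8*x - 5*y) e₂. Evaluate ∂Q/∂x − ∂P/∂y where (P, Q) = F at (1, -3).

124

∂F₂/∂x = -12*x - 8
∂F₁/∂y = -18*x*y^2 - 6*x*y
Scalar curl = 18*x*y^2 + 6*x*y - 12*x - 8
At (1, -3): 124.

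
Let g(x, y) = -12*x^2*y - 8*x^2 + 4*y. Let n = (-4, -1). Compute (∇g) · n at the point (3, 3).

1160

∂g/∂x = -24*x*y - 16*x
∂g/∂y = -12*x^2 + 4
∇g at (3, 3) = (-264, -104)
∇g · n = (-264)(-4) + (-104)(-1) = 1160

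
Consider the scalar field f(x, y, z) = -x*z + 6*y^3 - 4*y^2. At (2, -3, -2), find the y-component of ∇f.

(∇f)_2 = ∂f/∂y = 18*y^2 - 8*y
At (2, -3, -2): 186.

186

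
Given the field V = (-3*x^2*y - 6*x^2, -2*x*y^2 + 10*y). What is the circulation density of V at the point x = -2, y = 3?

-6

∂V₂/∂x = -2*y^2
∂V₁/∂y = -3*x^2
Scalar curl = 3*x^2 - 2*y^2
At (-2, 3): -6.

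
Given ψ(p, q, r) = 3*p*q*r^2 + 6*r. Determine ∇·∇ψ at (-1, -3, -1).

18

∂²ψ/∂p² = 0
∂²ψ/∂q² = 0
∂²ψ/∂r² = 6*p*q
∇²ψ = 6*p*q
At (-1, -3, -1): 18.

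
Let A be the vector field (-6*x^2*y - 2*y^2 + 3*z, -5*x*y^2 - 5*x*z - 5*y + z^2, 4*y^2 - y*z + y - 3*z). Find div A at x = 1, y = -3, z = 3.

∂A₁/∂x = -12*x*y
∂A₂/∂y = -10*x*y - 5
∂A₃/∂z = -y - 3
∇·A = -22*x*y - y - 8
At (1, -3, 3): 61.

61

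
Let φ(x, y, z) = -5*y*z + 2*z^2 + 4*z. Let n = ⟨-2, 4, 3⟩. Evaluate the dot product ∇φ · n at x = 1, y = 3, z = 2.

∂φ/∂x = 0
∂φ/∂y = -5*z
∂φ/∂z = -5*y + 4*z + 4
∇φ at (1, 3, 2) = (0, -10, -3)
∇φ · n = (0)(-2) + (-10)(4) + (-3)(3) = -49

-49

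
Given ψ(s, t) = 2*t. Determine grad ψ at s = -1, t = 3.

∂ψ/∂s = 0
∂ψ/∂t = 2
∇ψ = (0, 2)
At (-1, 3): (0, 2).

(0, 2)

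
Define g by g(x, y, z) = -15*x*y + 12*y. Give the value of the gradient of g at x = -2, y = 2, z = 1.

∂g/∂x = -15*y
∂g/∂y = -15*x + 12
∂g/∂z = 0
∇g = (-15*y, -15*x + 12, 0)
At (-2, 2, 1): (-30, 42, 0).

(-30, 42, 0)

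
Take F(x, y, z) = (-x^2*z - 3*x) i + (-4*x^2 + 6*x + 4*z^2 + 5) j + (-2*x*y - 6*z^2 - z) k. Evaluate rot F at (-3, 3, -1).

(14, -3, 30)

(∇×F)₁ = ∂F₃/∂y − ∂F₂/∂z = -2*x - 8*z
(∇×F)₂ = ∂F₁/∂z − ∂F₃/∂x = -x^2 + 2*y
(∇×F)₃ = ∂F₂/∂x − ∂F₁/∂y = -8*x + 6
∇×F = (-2*x - 8*z, -x^2 + 2*y, -8*x + 6)
At (-3, 3, -1): (14, -3, 30).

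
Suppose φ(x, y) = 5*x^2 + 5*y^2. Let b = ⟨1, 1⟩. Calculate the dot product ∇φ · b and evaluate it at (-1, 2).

∂φ/∂x = 10*x
∂φ/∂y = 10*y
∇φ at (-1, 2) = (-10, 20)
∇φ · b = (-10)(1) + (20)(1) = 10

10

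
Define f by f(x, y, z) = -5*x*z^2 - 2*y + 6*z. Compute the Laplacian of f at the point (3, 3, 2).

-30

∂²f/∂x² = 0
∂²f/∂y² = 0
∂²f/∂z² = -10*x
∇²f = -10*x
At (3, 3, 2): -30.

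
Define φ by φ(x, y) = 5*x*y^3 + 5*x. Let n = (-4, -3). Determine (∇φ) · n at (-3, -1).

∂φ/∂x = 5*y^3 + 5
∂φ/∂y = 15*x*y^2
∇φ at (-3, -1) = (0, -45)
∇φ · n = (0)(-4) + (-45)(-3) = 135

135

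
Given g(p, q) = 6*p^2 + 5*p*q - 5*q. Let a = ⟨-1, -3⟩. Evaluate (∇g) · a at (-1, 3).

∂g/∂p = 12*p + 5*q
∂g/∂q = 5*p - 5
∇g at (-1, 3) = (3, -10)
∇g · a = (3)(-1) + (-10)(-3) = 27

27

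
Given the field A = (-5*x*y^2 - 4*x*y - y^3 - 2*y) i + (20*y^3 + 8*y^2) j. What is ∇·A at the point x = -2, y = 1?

∂A₁/∂x = -5*y^2 - 4*y
∂A₂/∂y = 60*y^2 + 16*y
∇·A = 55*y^2 + 12*y
At (-2, 1): 67.

67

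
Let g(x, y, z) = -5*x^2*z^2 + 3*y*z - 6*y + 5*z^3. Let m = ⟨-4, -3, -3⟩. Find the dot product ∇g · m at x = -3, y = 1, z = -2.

∂g/∂x = -10*x*z^2
∂g/∂y = 3*z - 6
∂g/∂z = -10*x^2*z + 3*y + 15*z^2
∇g at (-3, 1, -2) = (120, -12, 243)
∇g · m = (120)(-4) + (-12)(-3) + (243)(-3) = -1173

-1173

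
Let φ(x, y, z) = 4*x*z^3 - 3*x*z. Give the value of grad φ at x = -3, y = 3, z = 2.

∂φ/∂x = 4*z^3 - 3*z
∂φ/∂y = 0
∂φ/∂z = 12*x*z^2 - 3*x
∇φ = (4*z^3 - 3*z, 0, 12*x*z^2 - 3*x)
At (-3, 3, 2): (26, 0, -135).

(26, 0, -135)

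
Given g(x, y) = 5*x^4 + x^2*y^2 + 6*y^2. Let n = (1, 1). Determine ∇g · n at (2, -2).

136

∂g/∂x = 20*x^3 + 2*x*y^2
∂g/∂y = 2*x^2*y + 12*y
∇g at (2, -2) = (176, -40)
∇g · n = (176)(1) + (-40)(1) = 136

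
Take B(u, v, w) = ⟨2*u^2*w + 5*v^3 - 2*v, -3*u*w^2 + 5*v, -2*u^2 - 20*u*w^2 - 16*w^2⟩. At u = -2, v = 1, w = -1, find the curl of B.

(12, 20, -16)

(∇×B)₁ = ∂B₃/∂v − ∂B₂/∂w = 6*u*w
(∇×B)₂ = ∂B₁/∂w − ∂B₃/∂u = 2*u^2 + 4*u + 20*w^2
(∇×B)₃ = ∂B₂/∂u − ∂B₁/∂v = -15*v^2 - 3*w^2 + 2
∇×B = (6*u*w, 2*u^2 + 4*u + 20*w^2, -15*v^2 - 3*w^2 + 2)
At (-2, 1, -1): (12, 20, -16).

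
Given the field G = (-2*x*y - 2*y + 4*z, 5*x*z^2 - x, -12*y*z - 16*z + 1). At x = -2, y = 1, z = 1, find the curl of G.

(8, 4, 2)

(∇×G)₁ = ∂G₃/∂y − ∂G₂/∂z = -10*x*z - 12*z
(∇×G)₂ = ∂G₁/∂z − ∂G₃/∂x = 4
(∇×G)₃ = ∂G₂/∂x − ∂G₁/∂y = 2*x + 5*z^2 + 1
∇×G = (-10*x*z - 12*z, 4, 2*x + 5*z^2 + 1)
At (-2, 1, 1): (8, 4, 2).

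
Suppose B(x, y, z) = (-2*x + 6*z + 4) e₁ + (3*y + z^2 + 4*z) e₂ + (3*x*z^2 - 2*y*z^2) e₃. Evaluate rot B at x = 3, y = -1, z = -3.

(∇×B)₁ = ∂B₃/∂y − ∂B₂/∂z = -2*z^2 - 2*z - 4
(∇×B)₂ = ∂B₁/∂z − ∂B₃/∂x = -3*z^2 + 6
(∇×B)₃ = ∂B₂/∂x − ∂B₁/∂y = 0
∇×B = (-2*z^2 - 2*z - 4, -3*z^2 + 6, 0)
At (3, -1, -3): (-16, -21, 0).

(-16, -21, 0)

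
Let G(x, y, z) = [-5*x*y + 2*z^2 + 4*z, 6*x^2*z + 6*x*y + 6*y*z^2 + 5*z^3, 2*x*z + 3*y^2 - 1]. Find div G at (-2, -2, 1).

0

∂G₁/∂x = -5*y
∂G₂/∂y = 6*x + 6*z^2
∂G₃/∂z = 2*x
∇·G = 8*x - 5*y + 6*z^2
At (-2, -2, 1): 0.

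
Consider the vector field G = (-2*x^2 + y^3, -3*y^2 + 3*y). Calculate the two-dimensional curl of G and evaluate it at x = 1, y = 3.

-27

∂G₂/∂x = 0
∂G₁/∂y = 3*y^2
Scalar curl = -3*y^2
At (1, 3): -27.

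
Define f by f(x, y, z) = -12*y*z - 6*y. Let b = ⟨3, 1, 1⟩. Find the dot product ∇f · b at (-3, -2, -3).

∂f/∂x = 0
∂f/∂y = -12*z - 6
∂f/∂z = -12*y
∇f at (-3, -2, -3) = (0, 30, 24)
∇f · b = (0)(3) + (30)(1) + (24)(1) = 54

54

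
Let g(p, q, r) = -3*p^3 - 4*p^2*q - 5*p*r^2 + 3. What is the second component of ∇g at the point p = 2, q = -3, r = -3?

(∇g)_2 = ∂g/∂q = -4*p^2
At (2, -3, -3): -16.

-16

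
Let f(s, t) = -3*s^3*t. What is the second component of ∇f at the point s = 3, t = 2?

(∇f)_2 = ∂f/∂t = -3*s^3
At (3, 2): -81.

-81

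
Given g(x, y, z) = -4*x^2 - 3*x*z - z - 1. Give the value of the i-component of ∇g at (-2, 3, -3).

(∇g)_1 = ∂g/∂x = -8*x - 3*z
At (-2, 3, -3): 25.

25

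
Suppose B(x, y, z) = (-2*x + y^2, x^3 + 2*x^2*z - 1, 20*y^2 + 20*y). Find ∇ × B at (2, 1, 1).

(∇×B)₁ = ∂B₃/∂y − ∂B₂/∂z = -2*x^2 + 40*y + 20
(∇×B)₂ = ∂B₁/∂z − ∂B₃/∂x = 0
(∇×B)₃ = ∂B₂/∂x − ∂B₁/∂y = 3*x^2 + 4*x*z - 2*y
∇×B = (-2*x^2 + 40*y + 20, 0, 3*x^2 + 4*x*z - 2*y)
At (2, 1, 1): (52, 0, 18).

(52, 0, 18)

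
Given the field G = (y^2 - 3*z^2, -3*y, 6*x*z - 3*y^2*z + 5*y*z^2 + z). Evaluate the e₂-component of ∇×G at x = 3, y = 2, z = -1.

12

(∇×G)_2 = ∂G₁/∂z − ∂G₃/∂x
= -6*z − (6*z)
= -12*z
At (3, 2, -1): 12.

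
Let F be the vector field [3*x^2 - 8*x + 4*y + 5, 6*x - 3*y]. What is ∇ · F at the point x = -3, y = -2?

-29

∂F₁/∂x = 6*x - 8
∂F₂/∂y = -3
∇·F = 6*x - 11
At (-3, -2): -29.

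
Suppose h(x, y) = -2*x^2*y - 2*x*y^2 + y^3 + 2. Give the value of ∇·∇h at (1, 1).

∂²h/∂x² = -4*y
∂²h/∂y² = 2*(-2*x + 3*y)
∇²h = -4*x + 2*y
At (1, 1): -2.

-2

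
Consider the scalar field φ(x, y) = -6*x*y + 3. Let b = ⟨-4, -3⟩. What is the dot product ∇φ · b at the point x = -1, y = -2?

∂φ/∂x = -6*y
∂φ/∂y = -6*x
∇φ at (-1, -2) = (12, 6)
∇φ · b = (12)(-4) + (6)(-3) = -66

-66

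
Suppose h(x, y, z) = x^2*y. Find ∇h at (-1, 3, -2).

∂h/∂x = 2*x*y
∂h/∂y = x^2
∂h/∂z = 0
∇h = (2*x*y, x^2, 0)
At (-1, 3, -2): (-6, 1, 0).

(-6, 1, 0)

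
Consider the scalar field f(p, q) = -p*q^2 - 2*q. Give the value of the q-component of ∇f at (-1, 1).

0

(∇f)_2 = ∂f/∂q = -2*p*q - 2
At (-1, 1): 0.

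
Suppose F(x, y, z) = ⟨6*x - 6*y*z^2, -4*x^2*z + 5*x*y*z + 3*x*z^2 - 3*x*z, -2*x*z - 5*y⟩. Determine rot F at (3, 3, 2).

(-41, -68, 12)

(∇×F)₁ = ∂F₃/∂y − ∂F₂/∂z = 4*x^2 - 5*x*y - 6*x*z + 3*x - 5
(∇×F)₂ = ∂F₁/∂z − ∂F₃/∂x = -12*y*z + 2*z
(∇×F)₃ = ∂F₂/∂x − ∂F₁/∂y = -8*x*z + 5*y*z + 9*z^2 - 3*z
∇×F = (4*x^2 - 5*x*y - 6*x*z + 3*x - 5, -12*y*z + 2*z, -8*x*z + 5*y*z + 9*z^2 - 3*z)
At (3, 3, 2): (-41, -68, 12).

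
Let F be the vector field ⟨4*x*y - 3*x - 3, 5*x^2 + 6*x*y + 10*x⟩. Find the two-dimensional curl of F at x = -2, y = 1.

4

∂F₂/∂x = 10*x + 6*y + 10
∂F₁/∂y = 4*x
Scalar curl = 6*x + 6*y + 10
At (-2, 1): 4.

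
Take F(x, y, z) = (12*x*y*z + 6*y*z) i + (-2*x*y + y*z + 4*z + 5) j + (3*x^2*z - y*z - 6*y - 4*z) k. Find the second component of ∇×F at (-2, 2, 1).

-24

(∇×F)_2 = ∂F₁/∂z − ∂F₃/∂x
= 12*x*y + 6*y − (6*x*z)
= 12*x*y - 6*x*z + 6*y
At (-2, 2, 1): -24.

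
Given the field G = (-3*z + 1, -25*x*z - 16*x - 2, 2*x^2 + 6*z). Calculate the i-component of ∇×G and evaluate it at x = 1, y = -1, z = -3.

(∇×G)_1 = ∂G₃/∂y − ∂G₂/∂z
= 0 − (-25*x)
= 25*x
At (1, -1, -3): 25.

25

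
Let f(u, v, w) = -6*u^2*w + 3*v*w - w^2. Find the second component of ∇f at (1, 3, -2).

(∇f)_2 = ∂f/∂v = 3*w
At (1, 3, -2): -6.

-6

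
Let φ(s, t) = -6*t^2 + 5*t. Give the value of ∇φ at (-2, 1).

∂φ/∂s = 0
∂φ/∂t = -12*t + 5
∇φ = (0, -12*t + 5)
At (-2, 1): (0, -7).

(0, -7)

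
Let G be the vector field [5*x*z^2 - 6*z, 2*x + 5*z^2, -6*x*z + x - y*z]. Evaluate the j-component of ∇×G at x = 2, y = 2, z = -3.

-85

(∇×G)_2 = ∂G₁/∂z − ∂G₃/∂x
= 10*x*z - 6 − (-6*z + 1)
= 10*x*z + 6*z - 7
At (2, 2, -3): -85.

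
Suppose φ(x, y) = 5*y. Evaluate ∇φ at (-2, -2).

(0, 5)

∂φ/∂x = 0
∂φ/∂y = 5
∇φ = (0, 5)
At (-2, -2): (0, 5).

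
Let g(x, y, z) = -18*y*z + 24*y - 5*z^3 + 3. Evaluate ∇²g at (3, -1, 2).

-60

∂²g/∂x² = 0
∂²g/∂y² = 0
∂²g/∂z² = -30*z
∇²g = -30*z
At (3, -1, 2): -60.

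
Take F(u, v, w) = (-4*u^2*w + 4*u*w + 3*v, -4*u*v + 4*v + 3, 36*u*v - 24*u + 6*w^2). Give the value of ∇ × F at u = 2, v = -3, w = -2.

(72, 124, 9)

(∇×F)₁ = ∂F₃/∂v − ∂F₂/∂w = 36*u
(∇×F)₂ = ∂F₁/∂w − ∂F₃/∂u = -4*u^2 + 4*u - 36*v + 24
(∇×F)₃ = ∂F₂/∂u − ∂F₁/∂v = -4*v - 3
∇×F = (36*u, -4*u^2 + 4*u - 36*v + 24, -4*v - 3)
At (2, -3, -2): (72, 124, 9).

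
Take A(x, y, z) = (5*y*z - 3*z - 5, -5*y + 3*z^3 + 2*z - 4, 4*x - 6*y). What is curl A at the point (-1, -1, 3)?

(∇×A)₁ = ∂A₃/∂y − ∂A₂/∂z = -9*z^2 - 8
(∇×A)₂ = ∂A₁/∂z − ∂A₃/∂x = 5*y - 7
(∇×A)₃ = ∂A₂/∂x − ∂A₁/∂y = -5*z
∇×A = (-9*z^2 - 8, 5*y - 7, -5*z)
At (-1, -1, 3): (-89, -12, -15).

(-89, -12, -15)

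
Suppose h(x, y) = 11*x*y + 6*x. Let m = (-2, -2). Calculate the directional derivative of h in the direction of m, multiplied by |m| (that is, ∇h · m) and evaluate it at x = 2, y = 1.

-78

∂h/∂x = 11*y + 6
∂h/∂y = 11*x
∇h at (2, 1) = (17, 22)
∇h · m = (17)(-2) + (22)(-2) = -78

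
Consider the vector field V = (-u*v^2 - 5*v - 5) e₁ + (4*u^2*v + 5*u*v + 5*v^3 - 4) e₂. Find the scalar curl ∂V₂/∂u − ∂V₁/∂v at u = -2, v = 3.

-40

∂V₂/∂u = 8*u*v + 5*v
∂V₁/∂v = -2*u*v - 5
Scalar curl = 10*u*v + 5*v + 5
At (-2, 3): -40.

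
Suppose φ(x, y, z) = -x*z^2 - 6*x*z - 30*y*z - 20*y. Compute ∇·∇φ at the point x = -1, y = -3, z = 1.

2

∂²φ/∂x² = 0
∂²φ/∂y² = 0
∂²φ/∂z² = -2*x
∇²φ = -2*x
At (-1, -3, 1): 2.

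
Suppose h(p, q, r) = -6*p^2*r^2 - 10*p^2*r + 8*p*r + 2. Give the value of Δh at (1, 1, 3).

∂²h/∂p² = -4*r*(3*r + 5)
∂²h/∂q² = 0
∂²h/∂r² = -12*p^2
∇²h = -12*p^2 - 12*r^2 - 20*r
At (1, 1, 3): -180.

-180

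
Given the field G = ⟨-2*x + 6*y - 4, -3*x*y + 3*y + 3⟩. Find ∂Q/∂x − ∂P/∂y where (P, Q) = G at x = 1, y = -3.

∂G₂/∂x = -3*y
∂G₁/∂y = 6
Scalar curl = -3*y - 6
At (1, -3): 3.

3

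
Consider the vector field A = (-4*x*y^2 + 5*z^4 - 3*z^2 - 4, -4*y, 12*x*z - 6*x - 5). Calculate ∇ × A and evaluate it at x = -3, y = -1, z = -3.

(0, -480, 24)

(∇×A)₁ = ∂A₃/∂y − ∂A₂/∂z = 0
(∇×A)₂ = ∂A₁/∂z − ∂A₃/∂x = 20*z^3 - 18*z + 6
(∇×A)₃ = ∂A₂/∂x − ∂A₁/∂y = 8*x*y
∇×A = (0, 20*z^3 - 18*z + 6, 8*x*y)
At (-3, -1, -3): (0, -480, 24).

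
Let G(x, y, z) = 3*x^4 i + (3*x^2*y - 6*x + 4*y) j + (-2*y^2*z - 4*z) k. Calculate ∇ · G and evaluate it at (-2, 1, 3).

-86

∂G₁/∂x = 12*x^3
∂G₂/∂y = 3*x^2 + 4
∂G₃/∂z = -2*y^2 - 4
∇·G = 12*x^3 + 3*x^2 - 2*y^2
At (-2, 1, 3): -86.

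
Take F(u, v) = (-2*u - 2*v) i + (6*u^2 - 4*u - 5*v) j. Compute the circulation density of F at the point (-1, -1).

-14

∂F₂/∂u = 12*u - 4
∂F₁/∂v = -2
Scalar curl = 12*u - 2
At (-1, -1): -14.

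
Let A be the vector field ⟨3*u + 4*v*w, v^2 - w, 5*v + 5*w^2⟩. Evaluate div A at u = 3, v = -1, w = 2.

∂A₁/∂u = 3
∂A₂/∂v = 2*v
∂A₃/∂w = 10*w
∇·A = 2*v + 10*w + 3
At (3, -1, 2): 21.

21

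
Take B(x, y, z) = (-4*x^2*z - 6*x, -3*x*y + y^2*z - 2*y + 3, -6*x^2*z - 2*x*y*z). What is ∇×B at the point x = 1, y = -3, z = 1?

(-11, 2, 9)

(∇×B)₁ = ∂B₃/∂y − ∂B₂/∂z = -2*x*z - y^2
(∇×B)₂ = ∂B₁/∂z − ∂B₃/∂x = -4*x^2 + 12*x*z + 2*y*z
(∇×B)₃ = ∂B₂/∂x − ∂B₁/∂y = -3*y
∇×B = (-2*x*z - y^2, -4*x^2 + 12*x*z + 2*y*z, -3*y)
At (1, -3, 1): (-11, 2, 9).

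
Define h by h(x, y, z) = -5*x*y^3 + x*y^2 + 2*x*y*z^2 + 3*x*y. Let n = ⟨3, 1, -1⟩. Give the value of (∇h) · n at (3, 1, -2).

∂h/∂x = -5*y^3 + y^2 + 2*y*z^2 + 3*y
∂h/∂y = -15*x*y^2 + 2*x*y + 2*x*z^2 + 3*x
∂h/∂z = 4*x*y*z
∇h at (3, 1, -2) = (7, -6, -24)
∇h · n = (7)(3) + (-6)(1) + (-24)(-1) = 39

39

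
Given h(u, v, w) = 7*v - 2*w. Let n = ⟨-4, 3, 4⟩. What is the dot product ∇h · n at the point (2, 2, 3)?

∂h/∂u = 0
∂h/∂v = 7
∂h/∂w = -2
∇h at (2, 2, 3) = (0, 7, -2)
∇h · n = (0)(-4) + (7)(3) + (-2)(4) = 13

13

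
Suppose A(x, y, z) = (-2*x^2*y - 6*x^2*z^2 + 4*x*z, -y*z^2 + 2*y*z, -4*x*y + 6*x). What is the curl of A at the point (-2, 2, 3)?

(16, -150, 8)

(∇×A)₁ = ∂A₃/∂y − ∂A₂/∂z = -4*x + 2*y*z - 2*y
(∇×A)₂ = ∂A₁/∂z − ∂A₃/∂x = -12*x^2*z + 4*x + 4*y - 6
(∇×A)₃ = ∂A₂/∂x − ∂A₁/∂y = 2*x^2
∇×A = (-4*x + 2*y*z - 2*y, -12*x^2*z + 4*x + 4*y - 6, 2*x^2)
At (-2, 2, 3): (16, -150, 8).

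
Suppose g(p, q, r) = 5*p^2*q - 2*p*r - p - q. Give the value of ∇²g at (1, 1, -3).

∂²g/∂p² = 10*q
∂²g/∂q² = 0
∂²g/∂r² = 0
∇²g = 10*q
At (1, 1, -3): 10.

10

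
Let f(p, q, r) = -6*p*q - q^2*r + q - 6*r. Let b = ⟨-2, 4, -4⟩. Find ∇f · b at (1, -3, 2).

∂f/∂p = -6*q
∂f/∂q = -6*p - 2*q*r + 1
∂f/∂r = -q^2 - 6
∇f at (1, -3, 2) = (18, 7, -15)
∇f · b = (18)(-2) + (7)(4) + (-15)(-4) = 52

52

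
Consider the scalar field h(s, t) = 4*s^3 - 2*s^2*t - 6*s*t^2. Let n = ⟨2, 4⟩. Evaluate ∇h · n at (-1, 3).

76

∂h/∂s = 12*s^2 - 4*s*t - 6*t^2
∂h/∂t = -2*s^2 - 12*s*t
∇h at (-1, 3) = (-30, 34)
∇h · n = (-30)(2) + (34)(4) = 76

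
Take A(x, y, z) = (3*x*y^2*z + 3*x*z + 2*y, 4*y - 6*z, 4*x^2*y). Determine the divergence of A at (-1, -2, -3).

∂A₁/∂x = 3*y^2*z + 3*z
∂A₂/∂y = 4
∂A₃/∂z = 0
∇·A = 3*y^2*z + 3*z + 4
At (-1, -2, -3): -41.

-41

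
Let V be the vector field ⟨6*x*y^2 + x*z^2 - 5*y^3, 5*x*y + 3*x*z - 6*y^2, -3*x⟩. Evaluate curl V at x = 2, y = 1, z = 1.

(-6, 7, -1)

(∇×V)₁ = ∂V₃/∂y − ∂V₂/∂z = -3*x
(∇×V)₂ = ∂V₁/∂z − ∂V₃/∂x = 2*x*z + 3
(∇×V)₃ = ∂V₂/∂x − ∂V₁/∂y = -12*x*y + 15*y^2 + 5*y + 3*z
∇×V = (-3*x, 2*x*z + 3, -12*x*y + 15*y^2 + 5*y + 3*z)
At (2, 1, 1): (-6, 7, -1).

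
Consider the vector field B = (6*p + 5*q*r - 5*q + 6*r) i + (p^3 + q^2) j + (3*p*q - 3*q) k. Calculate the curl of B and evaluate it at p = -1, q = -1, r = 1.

(∇×B)₁ = ∂B₃/∂q − ∂B₂/∂r = 3*p - 3
(∇×B)₂ = ∂B₁/∂r − ∂B₃/∂p = 2*q + 6
(∇×B)₃ = ∂B₂/∂p − ∂B₁/∂q = 3*p^2 - 5*r + 5
∇×B = (3*p - 3, 2*q + 6, 3*p^2 - 5*r + 5)
At (-1, -1, 1): (-6, 4, 3).

(-6, 4, 3)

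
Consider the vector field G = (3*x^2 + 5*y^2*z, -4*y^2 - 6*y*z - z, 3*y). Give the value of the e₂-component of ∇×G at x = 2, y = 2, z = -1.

20

(∇×G)_2 = ∂G₁/∂z − ∂G₃/∂x
= 5*y^2 − (0)
= 5*y^2
At (2, 2, -1): 20.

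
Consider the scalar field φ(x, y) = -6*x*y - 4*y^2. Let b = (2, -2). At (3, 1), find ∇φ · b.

40

∂φ/∂x = -6*y
∂φ/∂y = -6*x - 8*y
∇φ at (3, 1) = (-6, -26)
∇φ · b = (-6)(2) + (-26)(-2) = 40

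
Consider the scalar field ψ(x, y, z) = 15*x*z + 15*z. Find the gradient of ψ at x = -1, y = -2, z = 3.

∂ψ/∂x = 15*z
∂ψ/∂y = 0
∂ψ/∂z = 15*x + 15
∇ψ = (15*z, 0, 15*x + 15)
At (-1, -2, 3): (45, 0, 0).

(45, 0, 0)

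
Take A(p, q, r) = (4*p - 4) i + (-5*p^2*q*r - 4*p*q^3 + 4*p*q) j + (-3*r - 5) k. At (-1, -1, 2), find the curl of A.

(∇×A)₁ = ∂A₃/∂q − ∂A₂/∂r = 5*p^2*q
(∇×A)₂ = ∂A₁/∂r − ∂A₃/∂p = 0
(∇×A)₃ = ∂A₂/∂p − ∂A₁/∂q = -10*p*q*r - 4*q^3 + 4*q
∇×A = (5*p^2*q, 0, -10*p*q*r - 4*q^3 + 4*q)
At (-1, -1, 2): (-5, 0, -20).

(-5, 0, -20)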